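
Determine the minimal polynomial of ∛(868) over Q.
m_α(x) = x^3 - 868

α satisfies α^3 = 868, so x^3 - 868 annihilates α. By the rational root test, a rational root p/q (in lowest terms) of x^3 - 868 would satisfy p^3 = 868 q^3, forcing q = 1 and p^3 = 868; but 868 is not a perfect cube, contradiction. A monic cubic over Q with no rational root is irreducible (any nontrivial factorization would include a linear factor). Hence x^3 - 868 is the minimal polynomial of α, and in particular [Q(α):Q] = 3.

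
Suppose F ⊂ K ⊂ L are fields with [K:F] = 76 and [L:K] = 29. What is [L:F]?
[L:F] = 2204

The tower law says that for any tower of field extensions F ⊂ K ⊂ L with finite degrees, [L:F] = [L:K] · [K:F]. Here this gives [L:F] = 29 · 76 = 2204.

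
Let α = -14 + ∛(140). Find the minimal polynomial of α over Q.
m_α(x) = x^3 + 42x^2 + 588x + 2604

Set β = α + 14 = ∛(140), so β^3 = 140. Then (α + 14)^3 - 140 = 0, i.e. α is a root of g(x) = (x + 14)^3 - 140 = x^3 + 42x^2 + 588x + 2604. Since g(x) = h(x + 14) where h(x) = x^3 - 140, and h is irreducible over Q (because 140 is not a perfect cube, so h has no rational root, and a monic cubic with no rational root is irreducible), g is also irreducible (irreducibility is preserved under the substitution x → x + 14). Hence m_α(x) = x^3 + 42x^2 + 588x + 2604.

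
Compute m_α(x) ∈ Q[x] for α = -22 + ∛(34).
m_α(x) = x^3 + 66x^2 + 1452x + 10614

Set β = α + 22 = ∛(34), so β^3 = 34. Then (α + 22)^3 - 34 = 0, i.e. α is a root of g(x) = (x + 22)^3 - 34 = x^3 + 66x^2 + 1452x + 10614. Since g(x) = h(x + 22) where h(x) = x^3 - 34, and h is irreducible over Q (because 34 is not a perfect cube, so h has no rational root, and a monic cubic with no rational root is irreducible), g is also irreducible (irreducibility is preserved under the substitution x → x + 22). Hence m_α(x) = x^3 + 66x^2 + 1452x + 10614.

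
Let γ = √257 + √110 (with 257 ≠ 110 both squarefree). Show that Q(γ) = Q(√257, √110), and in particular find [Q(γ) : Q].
[Q(γ) : Q] = 4 (equivalently, Q(γ) = Q(√257, √110))

Obviously Q(γ) ⊆ Q(√257, √110), and [Q(√257, √110):Q] = 4 (since 257, 110 are distinct squarefree integers > 1 with 28270 not a perfect square). To show equality we compute the minimal polynomial of γ. From γ = √257 + √110: γ^2 = 257 + 2√(28270) + 110 = 367 + 2√(28270), so γ^2 - 367 = 2√(28270); squaring, (γ^2 - 367)^2 = 4·28270, i.e. γ^4 - 734γ^2 + 134689 - 113080 = 0, i.e. γ^4 - 734γ^2 + 21609 = 0. So γ is a root of x^4 - 734x^2 + 21609. This polynomial is irreducible over Q: it has no rational root (each ±√257 ± √110 is irrational), and any factorization into two quadratics over Q would force √(28270) ∈ Q (pairing opposite roots) or √257, √110 ∈ Q (other pairings), all impossible. Hence [Q(γ):Q] = 4 = [Q(√257, √110):Q], so Q(γ) = Q(√257, √110).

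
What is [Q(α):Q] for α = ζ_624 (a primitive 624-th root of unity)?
[Q(α):Q] = 192

The minimal polynomial of ζ_624 over Q is the 624-th cyclotomic polynomial Φ_624(x), which is irreducible over Q and has degree φ(624) = 192. Hence [Q(α):Q] = φ(624) = 192.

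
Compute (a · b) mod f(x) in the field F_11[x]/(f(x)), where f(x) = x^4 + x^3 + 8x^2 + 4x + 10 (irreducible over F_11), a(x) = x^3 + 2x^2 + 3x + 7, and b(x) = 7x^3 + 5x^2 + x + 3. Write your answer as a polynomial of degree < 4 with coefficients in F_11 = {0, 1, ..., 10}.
a · b ≡ 3x^3 + 5x^2 + 7x + 7 (mod f(x))

Multiply in F_11[x]: a(x)·b(x) = (x^3 + 2x^2 + 3x + 7)·(7x^3 + 5x^2 + x + 3) = 7x^6 + 8x^5 + 10x^4 + 3x^3 + 5x + 10. This has degree ≥ 4, so divide by f(x) over F_11: 7x^6 + 8x^5 + 10x^4 + 3x^3 + 5x + 10 = (7x^2 + x + 8)·(x^4 + x^3 + 8x^2 + 4x + 10) + (3x^3 + 5x^2 + 7x + 7). Hence a·b ≡ 3x^3 + 5x^2 + 7x + 7 (mod f). (F_11[x]/(f) is a field with 11^4 = 14641 elements since f is irreducible of degree 4.)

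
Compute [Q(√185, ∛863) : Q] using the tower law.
[Q(√185, ∛863) : Q] = 6

Let L = Q(√185, ∛863). Since Q(√185) ⊂ L and [Q(√185):Q] = 2, the tower law gives 2 | [L:Q]. Likewise Q(∛863) ⊂ L with [Q(∛863):Q] = 3 (because 863 is not a perfect cube), so 3 | [L:Q]. As gcd(2,3) = 1, [L:Q] is divisible by 6. Conversely L is generated over Q by √185 and ∛863, so [L:Q] ≤ 2·3 = 6. Therefore [Q(√185, ∛863) : Q] = 6.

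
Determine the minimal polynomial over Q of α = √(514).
m_α(x) = x^2 - 514

α satisfies α^2 - 514 = 0, so x^2 - 514 annihilates α. Since d = 514 is squarefree and ≠ 1, it is not a perfect square in Q, so x^2 - 514 has no rational root and is therefore irreducible over Q (a degree-2 polynomial over a field is irreducible iff it has no root). Hence m_α(x) = x^2 - 514.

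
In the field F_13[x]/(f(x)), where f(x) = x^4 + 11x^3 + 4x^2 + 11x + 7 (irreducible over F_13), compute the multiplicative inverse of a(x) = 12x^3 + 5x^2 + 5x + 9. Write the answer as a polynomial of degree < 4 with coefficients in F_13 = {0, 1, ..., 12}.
a(x)^(-1) ≡ 10x^2 + 12x + 4 (mod f(x))

Since f is irreducible over F_13, F_13[x]/(f) is a field and a(x) ≠ 0 has an inverse. Apply the extended Euclidean algorithm to f(x) and a(x) in F_13[x]: f(x) = (12x + 10)·a(x) + (11x^2 + 9x + 8);  a(x) = (7x + 3)·(11x^2 + 9x + 8) + (11). The last nonzero remainder is the constant 11 = gcd(f, a) in F_13. Back-substituting through the division chain expresses 11 = s(x)·a(x) + t(x)·f(x) with s(x) ≡ 6x^2 + 2x + 5 (mod f), so (6x^2 + 2x + 5)·a(x) ≡ 11 (mod f). Multiplying by 11^(-1) ≡ 6 in F_13 gives a(x)^(-1) ≡ 6·(6x^2 + 2x + 5) ≡ 10x^2 + 12x + 4 (mod f). Check: (12x^3 + 5x^2 + 5x + 9)·(10x^2 + 12x + 4) = 3x^5 + 12x^4 + 2x^3 + x^2 + 11x + 10 ≡ 1 (mod x^4 + 11x^3 + 4x^2 + 11x + 7).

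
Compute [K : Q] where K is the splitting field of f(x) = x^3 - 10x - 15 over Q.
[K : Q] = 6

By the rational root test, any rational root of the monic integer polynomial f(x) = x^3 - 10x - 15 must be an integer dividing the constant term -15, i.e. one of ±{1, 3, 5, 15}. Evaluating: f(1) = -24, f(-1) = -6, f(3) = -18, f(-3) = -12, f(5) = 60, f(-5) = -90, f(15) = 3210, f(-15) = -3240; none is 0, so f has no rational root and is therefore irreducible over Q (a cubic with no linear factor over a field is irreducible). For an irreducible cubic, the Galois group is A_3 or S_3 according as the discriminant disc(f) = -4a^3 - 27b^2 = -4·(-10)^3 - 27·(-15)^2 = -2075 is or is not a square in Q. Here disc(f) = -2075 is not a perfect square in Q, so the Galois group of f over Q is not contained in A_3 and must be all of S_3. The splitting field has degree |S_3| = 6 over Q, so [K : Q] = 6.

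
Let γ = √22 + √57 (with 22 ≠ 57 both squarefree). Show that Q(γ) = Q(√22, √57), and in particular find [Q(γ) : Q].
[Q(γ) : Q] = 4 (equivalently, Q(γ) = Q(√22, √57))

Obviously Q(γ) ⊆ Q(√22, √57), and [Q(√22, √57):Q] = 4 (since 22, 57 are distinct squarefree integers > 1 with 1254 not a perfect square). To show equality we compute the minimal polynomial of γ. From γ = √22 + √57: γ^2 = 22 + 2√(1254) + 57 = 79 + 2√(1254), so γ^2 - 79 = 2√(1254); squaring, (γ^2 - 79)^2 = 4·1254, i.e. γ^4 - 158γ^2 + 6241 - 5016 = 0, i.e. γ^4 - 158γ^2 + 1225 = 0. So γ is a root of x^4 - 158x^2 + 1225. This polynomial is irreducible over Q: it has no rational root (each ±√22 ± √57 is irrational), and any factorization into two quadratics over Q would force √(1254) ∈ Q (pairing opposite roots) or √22, √57 ∈ Q (other pairings), all impossible. Hence [Q(γ):Q] = 4 = [Q(√22, √57):Q], so Q(γ) = Q(√22, √57).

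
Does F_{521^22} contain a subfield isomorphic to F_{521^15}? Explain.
No: F_{521^15} is not a subfield of F_{521^22}

F_{p^m} embeds in F_{p^n} iff m | n. Here 15 ∤ 22 (since 22 = 1·15 + 7 with remainder 7 ≠ 0), so F_{521^15} is not a subfield of F_{521^22}. Equivalently: if it were, the tower law would give 15 = [F_{521^15}:F_521] dividing [F_{521^22}:F_521] = 22, contradiction.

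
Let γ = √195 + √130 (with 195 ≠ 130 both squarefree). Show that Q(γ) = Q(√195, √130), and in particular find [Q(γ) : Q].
[Q(γ) : Q] = 4 (equivalently, Q(γ) = Q(√195, √130))

Obviously Q(γ) ⊆ Q(√195, √130), and [Q(√195, √130):Q] = 4 (since 195, 130 are distinct squarefree integers > 1 with 25350 not a perfect square). To show equality we compute the minimal polynomial of γ. From γ = √195 + √130: γ^2 = 195 + 2√(25350) + 130 = 325 + 2√(25350), so γ^2 - 325 = 2√(25350); squaring, (γ^2 - 325)^2 = 4·25350, i.e. γ^4 - 650γ^2 + 105625 - 101400 = 0, i.e. γ^4 - 650γ^2 + 4225 = 0. So γ is a root of x^4 - 650x^2 + 4225. This polynomial is irreducible over Q: it has no rational root (each ±√195 ± √130 is irrational), and any factorization into two quadratics over Q would force √(25350) ∈ Q (pairing opposite roots) or √195, √130 ∈ Q (other pairings), all impossible. Hence [Q(γ):Q] = 4 = [Q(√195, √130):Q], so Q(γ) = Q(√195, √130).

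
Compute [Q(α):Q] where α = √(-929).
[Q(α):Q] = 2

[Q(α):Q] equals the degree of the minimal polynomial of α. Here α^2 = -929 and x^2 + 929 is irreducible (d = -929 is squarefree, ≠ 1, hence not a square), so deg(m_α) = 2. Thus [Q(α):Q] = 2.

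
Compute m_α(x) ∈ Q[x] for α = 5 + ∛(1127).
m_α(x) = x^3 - 15x^2 + 75x - 1252

Set β = α - 5 = ∛(1127), so β^3 = 1127. Then (α - 5)^3 - 1127 = 0, i.e. α is a root of g(x) = (x - 5)^3 - 1127 = x^3 - 15x^2 + 75x - 1252. Since g(x) = h(x - 5) where h(x) = x^3 - 1127, and h is irreducible over Q (because 1127 is not a perfect cube, so h has no rational root, and a monic cubic with no rational root is irreducible), g is also irreducible (irreducibility is preserved under the substitution x → x - 5). Hence m_α(x) = x^3 - 15x^2 + 75x - 1252.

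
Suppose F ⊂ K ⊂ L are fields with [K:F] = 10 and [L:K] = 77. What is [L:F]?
[L:F] = 770

The tower law says that for any tower of field extensions F ⊂ K ⊂ L with finite degrees, [L:F] = [L:K] · [K:F]. Here this gives [L:F] = 77 · 10 = 770.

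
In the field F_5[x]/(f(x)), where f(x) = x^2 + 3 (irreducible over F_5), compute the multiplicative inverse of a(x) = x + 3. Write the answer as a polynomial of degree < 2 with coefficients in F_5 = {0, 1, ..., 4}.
a(x)^(-1) ≡ 2x + 4 (mod f(x))

Since f is irreducible over F_5, F_5[x]/(f) is a field and a(x) ≠ 0 has an inverse. Apply the extended Euclidean algorithm to f(x) and a(x) in F_5[x]: f(x) = (x + 2)·a(x) + (2). The last nonzero remainder is the constant 2 = gcd(f, a) in F_5. Back-substituting through the division chain expresses 2 = s(x)·a(x) + t(x)·f(x) with s(x) ≡ 4x + 3 (mod f), so (4x + 3)·a(x) ≡ 2 (mod f). Multiplying by 2^(-1) ≡ 3 in F_5 gives a(x)^(-1) ≡ 3·(4x + 3) ≡ 2x + 4 (mod f). Check: (x + 3)·(2x + 4) = 2x^2 + 2 ≡ 1 (mod x^2 + 3).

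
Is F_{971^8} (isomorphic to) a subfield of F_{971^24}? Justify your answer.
Yes: F_{971^8} is a subfield of F_{971^24}

F_{p^m} embeds in F_{p^n} iff m | n (since F_{p^n} is the splitting field of x^(p^n) - x, and F_{p^m} ⊂ F_{p^n} forces p^n to be a power of p^m, i.e. m | n; conversely if m | n then every root of x^(p^m) - x is a root of x^(p^n) - x). Here 8 | 24 (since 24 = 3·8), so F_{971^8} is a subfield of F_{971^24}, and [F_{971^24} : F_{971^8}] = 24/8 = 3.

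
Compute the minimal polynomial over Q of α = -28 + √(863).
m_α(x) = x^2 + 56x - 79

From α + 28 = √(863), squaring gives (α + 28)^2 = 863, i.e. α^2 + 56α + 784 = 863, so α^2 + 56α - 79 = 0. The discriminant of x^2 + 56x - 79 is (56)^2 - 4·(-79) = 3136 + 316 = 3452, and 4·(863) is not a perfect square in Q since 863 is squarefree and ≠ 1. Hence x^2 + 56x - 79 is irreducible over Q and is the minimal polynomial of α.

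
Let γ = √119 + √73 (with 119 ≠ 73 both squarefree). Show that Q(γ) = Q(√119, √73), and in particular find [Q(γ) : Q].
[Q(γ) : Q] = 4 (equivalently, Q(γ) = Q(√119, √73))

Obviously Q(γ) ⊆ Q(√119, √73), and [Q(√119, √73):Q] = 4 (since 119, 73 are distinct squarefree integers > 1 with 8687 not a perfect square). To show equality we compute the minimal polynomial of γ. From γ = √119 + √73: γ^2 = 119 + 2√(8687) + 73 = 192 + 2√(8687), so γ^2 - 192 = 2√(8687); squaring, (γ^2 - 192)^2 = 4·8687, i.e. γ^4 - 384γ^2 + 36864 - 34748 = 0, i.e. γ^4 - 384γ^2 + 2116 = 0. So γ is a root of x^4 - 384x^2 + 2116. This polynomial is irreducible over Q: it has no rational root (each ±√119 ± √73 is irrational), and any factorization into two quadratics over Q would force √(8687) ∈ Q (pairing opposite roots) or √119, √73 ∈ Q (other pairings), all impossible. Hence [Q(γ):Q] = 4 = [Q(√119, √73):Q], so Q(γ) = Q(√119, √73).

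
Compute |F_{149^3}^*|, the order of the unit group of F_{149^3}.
|F_{149^3}^*| = 3307948

F_{149^3} has 149^3 = 3307949 elements; its multiplicative group consists of all nonzero elements, so |F_{149^3}^*| = 3307949 - 1 = 3307948. (It is cyclic since any finite subgroup of the multiplicative group of a field is cyclic.)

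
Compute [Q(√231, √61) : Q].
[Q(√231, √61) : Q] = 4

[Q(√231):Q] = 2 (min poly x^2 - 231, irreducible since 231 is squarefree > 1). For the top step, suppose √61 ∈ Q(√231), say √61 = c + d√231 with c, d ∈ Q. Squaring: 61 = c^2 + 231d^2 + 2cd√231. Since √231 ∉ Q this forces 2cd = 0. If d = 0 then √61 = c ∈ Q, contradicting 61 squarefree > 1. If c = 0 then 61 = 231d^2, so 231·61 = (231d)^2 is a perfect square in Q — but 231·61 = 14091 is not a perfect square (since 231 and 61 are distinct squarefree integers). Contradiction. Hence √61 ∉ Q(√231), so x^2 - 61 stays irreducible over Q(√231) and [Q(√231, √61) : Q(√231)] = 2. By the tower law, [Q(√231, √61) : Q] = 2 · 2 = 4.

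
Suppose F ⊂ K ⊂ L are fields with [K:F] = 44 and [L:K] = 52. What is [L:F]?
[L:F] = 2288

The tower law says that for any tower of field extensions F ⊂ K ⊂ L with finite degrees, [L:F] = [L:K] · [K:F]. Here this gives [L:F] = 52 · 44 = 2288.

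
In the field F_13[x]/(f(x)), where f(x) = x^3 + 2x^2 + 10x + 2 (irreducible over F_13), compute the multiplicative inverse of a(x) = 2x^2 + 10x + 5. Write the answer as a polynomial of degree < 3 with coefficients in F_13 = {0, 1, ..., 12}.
a(x)^(-1) ≡ 10x^2 + 10x + 1 (mod f(x))

Since f is irreducible over F_13, F_13[x]/(f) is a field and a(x) ≠ 0 has an inverse. Apply the extended Euclidean algorithm to f(x) and a(x) in F_13[x]: f(x) = (7x + 5)·a(x) + (3x + 3);  a(x) = (5x + 7)·(3x + 3) + (10). The last nonzero remainder is the constant 10 = gcd(f, a) in F_13. Back-substituting through the division chain expresses 10 = s(x)·a(x) + t(x)·f(x) with s(x) ≡ 9x^2 + 9x + 10 (mod f), so (9x^2 + 9x + 10)·a(x) ≡ 10 (mod f). Multiplying by 10^(-1) ≡ 4 in F_13 gives a(x)^(-1) ≡ 4·(9x^2 + 9x + 10) ≡ 10x^2 + 10x + 1 (mod f). Check: (2x^2 + 10x + 5)·(10x^2 + 10x + 1) = 7x^4 + 3x^3 + 9x^2 + 8x + 5 ≡ 1 (mod x^3 + 2x^2 + 10x + 2).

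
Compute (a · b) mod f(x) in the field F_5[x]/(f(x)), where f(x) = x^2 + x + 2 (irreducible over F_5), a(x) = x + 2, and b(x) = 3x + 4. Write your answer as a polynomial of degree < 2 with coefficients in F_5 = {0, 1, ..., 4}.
a · b ≡ 2x + 2 (mod f(x))

Multiply in F_5[x]: a(x)·b(x) = (x + 2)·(3x + 4) = 3x^2 + 3. This has degree ≥ 2, so divide by f(x) over F_5: 3x^2 + 3 = (3)·(x^2 + x + 2) + (2x + 2). Hence a·b ≡ 2x + 2 (mod f). (F_5[x]/(f) is a field with 5^2 = 25 elements since f is irreducible of degree 2.)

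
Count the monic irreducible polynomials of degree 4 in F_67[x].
There are 5036658 monic irreducible polynomials of degree 4 over F_67

Each element of F_{67^4} that lies in no proper subfield is a root of exactly one monic irreducible of degree 4 over F_67, and each such polynomial has 4 distinct roots in F_{67^4}. By Möbius inversion the count is N_67(4) = (1/4) Σ_{d|4} μ(4/d) · 67^d = (1/4)(μ(4)·67^1 + μ(2)·67^2 + μ(1)·67^4) = 20146632/4 = 5036658.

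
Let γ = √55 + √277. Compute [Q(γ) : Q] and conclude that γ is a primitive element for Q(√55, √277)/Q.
[Q(γ) : Q] = 4 (equivalently, Q(γ) = Q(√55, √277))

Obviously Q(γ) ⊆ Q(√55, √277), and [Q(√55, √277):Q] = 4 (since 55, 277 are distinct squarefree integers > 1 with 15235 not a perfect square). To show equality we compute the minimal polynomial of γ. From γ = √55 + √277: γ^2 = 55 + 2√(15235) + 277 = 332 + 2√(15235), so γ^2 - 332 = 2√(15235); squaring, (γ^2 - 332)^2 = 4·15235, i.e. γ^4 - 664γ^2 + 110224 - 60940 = 0, i.e. γ^4 - 664γ^2 + 49284 = 0. So γ is a root of x^4 - 664x^2 + 49284. This polynomial is irreducible over Q: it has no rational root (each ±√55 ± √277 is irrational), and any factorization into two quadratics over Q would force √(15235) ∈ Q (pairing opposite roots) or √55, √277 ∈ Q (other pairings), all impossible. Hence [Q(γ):Q] = 4 = [Q(√55, √277):Q], so Q(γ) = Q(√55, √277).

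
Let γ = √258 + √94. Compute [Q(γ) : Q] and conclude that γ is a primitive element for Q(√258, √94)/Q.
[Q(γ) : Q] = 4 (equivalently, Q(γ) = Q(√258, √94))

Obviously Q(γ) ⊆ Q(√258, √94), and [Q(√258, √94):Q] = 4 (since 258, 94 are distinct squarefree integers > 1 with 24252 not a perfect square). To show equality we compute the minimal polynomial of γ. From γ = √258 + √94: γ^2 = 258 + 2√(24252) + 94 = 352 + 2√(24252), so γ^2 - 352 = 2√(24252); squaring, (γ^2 - 352)^2 = 4·24252, i.e. γ^4 - 704γ^2 + 123904 - 97008 = 0, i.e. γ^4 - 704γ^2 + 26896 = 0. So γ is a root of x^4 - 704x^2 + 26896. This polynomial is irreducible over Q: it has no rational root (each ±√258 ± √94 is irrational), and any factorization into two quadratics over Q would force √(24252) ∈ Q (pairing opposite roots) or √258, √94 ∈ Q (other pairings), all impossible. Hence [Q(γ):Q] = 4 = [Q(√258, √94):Q], so Q(γ) = Q(√258, √94).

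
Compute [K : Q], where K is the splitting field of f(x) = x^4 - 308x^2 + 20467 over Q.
[K : Q] = 4

Solving the quadratic in x^2: x^2 = (308 ± √(308^2 - 4·20467))/2 = (308 ± √12996)/2 = (308 ± 114)/2, giving x^2 = 97 or x^2 = 211. So f(x) = (x^2 - 97)(x^2 - 211) and the roots of f are ±√97, ±√211. Hence the splitting field is K = Q(√97, √211). Since 97 and 211 are distinct squarefree integers > 1, their product 20467 is not a perfect square, so √211 ∉ Q(√97). By the tower law [K:Q] = [Q(√97,√211):Q(√97)] · [Q(√97):Q] = 2 · 2 = 4.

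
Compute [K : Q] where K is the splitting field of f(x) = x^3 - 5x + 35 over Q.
[K : Q] = 6

By the rational root test, any rational root of the monic integer polynomial f(x) = x^3 - 5x + 35 must be an integer dividing the constant term 35, i.e. one of ±{1, 5, 7, 35}. Evaluating: f(1) = 31, f(-1) = 39, f(5) = 135, f(-5) = -65, f(7) = 343, f(-7) = -273, f(35) = 42735, f(-35) = -42665; none is 0, so f has no rational root and is therefore irreducible over Q (a cubic with no linear factor over a field is irreducible). For an irreducible cubic, the Galois group is A_3 or S_3 according as the discriminant disc(f) = -4a^3 - 27b^2 = -4·(-5)^3 - 27·(35)^2 = -32575 is or is not a square in Q. Here disc(f) = -32575 is not a perfect square in Q, so the Galois group of f over Q is not contained in A_3 and must be all of S_3. The splitting field has degree |S_3| = 6 over Q, so [K : Q] = 6.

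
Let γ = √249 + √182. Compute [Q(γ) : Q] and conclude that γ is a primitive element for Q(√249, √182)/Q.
[Q(γ) : Q] = 4 (equivalently, Q(γ) = Q(√249, √182))

Obviously Q(γ) ⊆ Q(√249, √182), and [Q(√249, √182):Q] = 4 (since 249, 182 are distinct squarefree integers > 1 with 45318 not a perfect square). To show equality we compute the minimal polynomial of γ. From γ = √249 + √182: γ^2 = 249 + 2√(45318) + 182 = 431 + 2√(45318), so γ^2 - 431 = 2√(45318); squaring, (γ^2 - 431)^2 = 4·45318, i.e. γ^4 - 862γ^2 + 185761 - 181272 = 0, i.e. γ^4 - 862γ^2 + 4489 = 0. So γ is a root of x^4 - 862x^2 + 4489. This polynomial is irreducible over Q: it has no rational root (each ±√249 ± √182 is irrational), and any factorization into two quadratics over Q would force √(45318) ∈ Q (pairing opposite roots) or √249, √182 ∈ Q (other pairings), all impossible. Hence [Q(γ):Q] = 4 = [Q(√249, √182):Q], so Q(γ) = Q(√249, √182).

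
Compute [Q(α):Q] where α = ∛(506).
[Q(α):Q] = 3

The minimal polynomial of α is x^3 - 506, irreducible over Q since 506 is not a perfect cube (so x^3 - 506 has no rational root). Hence [Q(α):Q] = deg(m_α) = 3.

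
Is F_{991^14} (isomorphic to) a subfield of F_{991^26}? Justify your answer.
No: F_{991^14} is not a subfield of F_{991^26}

F_{p^m} embeds in F_{p^n} iff m | n. Here 14 ∤ 26 (since 26 = 1·14 + 12 with remainder 12 ≠ 0), so F_{991^14} is not a subfield of F_{991^26}. Equivalently: if it were, the tower law would give 14 = [F_{991^14}:F_991] dividing [F_{991^26}:F_991] = 26, contradiction.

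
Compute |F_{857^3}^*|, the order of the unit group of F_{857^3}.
|F_{857^3}^*| = 629422792

F_{857^3} has 857^3 = 629422793 elements; its multiplicative group consists of all nonzero elements, so |F_{857^3}^*| = 629422793 - 1 = 629422792. (It is cyclic since any finite subgroup of the multiplicative group of a field is cyclic.)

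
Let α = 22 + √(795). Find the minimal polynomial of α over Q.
m_α(x) = x^2 - 44x - 311

From α - 22 = √(795), squaring gives (α - 22)^2 = 795, i.e. α^2 - 44α + 484 = 795, so α^2 - 44α - 311 = 0. The discriminant of x^2 - 44x - 311 is (-44)^2 - 4·(-311) = 1936 + 1244 = 3180, and 4·(795) is not a perfect square in Q since 795 is squarefree and ≠ 1. Hence x^2 - 44x - 311 is irreducible over Q and is the minimal polynomial of α.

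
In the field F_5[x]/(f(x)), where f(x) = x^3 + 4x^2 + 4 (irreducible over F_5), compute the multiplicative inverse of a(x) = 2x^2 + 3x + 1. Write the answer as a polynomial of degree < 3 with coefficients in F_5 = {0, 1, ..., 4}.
a(x)^(-1) ≡ x^2 + 2x + 2 (mod f(x))

Since f is irreducible over F_5, F_5[x]/(f) is a field and a(x) ≠ 0 has an inverse. Apply the extended Euclidean algorithm to f(x) and a(x) in F_5[x]: f(x) = (3x)·a(x) + (2x + 4);  a(x) = (x + 2)·(2x + 4) + (3). The last nonzero remainder is the constant 3 = gcd(f, a) in F_5. Back-substituting through the division chain expresses 3 = s(x)·a(x) + t(x)·f(x) with s(x) ≡ 3x^2 + x + 1 (mod f), so (3x^2 + x + 1)·a(x) ≡ 3 (mod f). Multiplying by 3^(-1) ≡ 2 in F_5 gives a(x)^(-1) ≡ 2·(3x^2 + x + 1) ≡ x^2 + 2x + 2 (mod f). Check: (2x^2 + 3x + 1)·(x^2 + 2x + 2) = 2x^4 + 2x^3 + x^2 + 3x + 2 ≡ 1 (mod x^3 + 4x^2 + 4).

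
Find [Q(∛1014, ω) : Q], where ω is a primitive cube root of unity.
[Q(∛1014, ω) : Q] = 6

[Q(∛1014):Q] = 3 (min poly x^3 - 1014, irreducible since 1014 is not a perfect cube). [Q(ω):Q] = 2 (min poly x^2 + x + 1). Since Q(∛1014) ⊂ R and ω ∉ R, we have ω ∉ Q(∛1014), so x^2 + x + 1 remains irreducible over Q(∛1014) and [Q(∛1014, ω) : Q(∛1014)] = 2. By the tower law, [Q(∛1014, ω) : Q] = 3 · 2 = 6. (In fact Q(∛1014, ω) is the splitting field of x^3 - 1014 over Q.)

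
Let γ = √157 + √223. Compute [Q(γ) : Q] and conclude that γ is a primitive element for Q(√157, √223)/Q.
[Q(γ) : Q] = 4 (equivalently, Q(γ) = Q(√157, √223))

Obviously Q(γ) ⊆ Q(√157, √223), and [Q(√157, √223):Q] = 4 (since 157, 223 are distinct squarefree integers > 1 with 35011 not a perfect square). To show equality we compute the minimal polynomial of γ. From γ = √157 + √223: γ^2 = 157 + 2√(35011) + 223 = 380 + 2√(35011), so γ^2 - 380 = 2√(35011); squaring, (γ^2 - 380)^2 = 4·35011, i.e. γ^4 - 760γ^2 + 144400 - 140044 = 0, i.e. γ^4 - 760γ^2 + 4356 = 0. So γ is a root of x^4 - 760x^2 + 4356. This polynomial is irreducible over Q: it has no rational root (each ±√157 ± √223 is irrational), and any factorization into two quadratics over Q would force √(35011) ∈ Q (pairing opposite roots) or √157, √223 ∈ Q (other pairings), all impossible. Hence [Q(γ):Q] = 4 = [Q(√157, √223):Q], so Q(γ) = Q(√157, √223).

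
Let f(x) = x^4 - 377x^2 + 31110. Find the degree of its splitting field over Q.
[K : Q] = 4

Solving the quadratic in x^2: x^2 = (377 ± √(377^2 - 4·31110))/2 = (377 ± √17689)/2 = (377 ± 133)/2, giving x^2 = 255 or x^2 = 122. So f(x) = (x^2 - 255)(x^2 - 122) and the roots of f are ±√255, ±√122. Hence the splitting field is K = Q(√255, √122). Since 255 and 122 are distinct squarefree integers > 1, their product 31110 is not a perfect square, so √122 ∉ Q(√255). By the tower law [K:Q] = [Q(√255,√122):Q(√255)] · [Q(√255):Q] = 2 · 2 = 4.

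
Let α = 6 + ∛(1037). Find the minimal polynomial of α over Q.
m_α(x) = x^3 - 18x^2 + 108x - 1253

Set β = α - 6 = ∛(1037), so β^3 = 1037. Then (α - 6)^3 - 1037 = 0, i.e. α is a root of g(x) = (x - 6)^3 - 1037 = x^3 - 18x^2 + 108x - 1253. Since g(x) = h(x - 6) where h(x) = x^3 - 1037, and h is irreducible over Q (because 1037 is not a perfect cube, so h has no rational root, and a monic cubic with no rational root is irreducible), g is also irreducible (irreducibility is preserved under the substitution x → x - 6). Hence m_α(x) = x^3 - 18x^2 + 108x - 1253.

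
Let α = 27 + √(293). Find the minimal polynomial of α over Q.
m_α(x) = x^2 - 54x + 436

From α - 27 = √(293), squaring gives (α - 27)^2 = 293, i.e. α^2 - 54α + 729 = 293, so α^2 - 54α + 436 = 0. The discriminant of x^2 - 54x + 436 is (-54)^2 - 4·(436) = 2916 - 1744 = 1172, and 4·(293) is not a perfect square in Q since 293 is squarefree and ≠ 1. Hence x^2 - 54x + 436 is irreducible over Q and is the minimal polynomial of α.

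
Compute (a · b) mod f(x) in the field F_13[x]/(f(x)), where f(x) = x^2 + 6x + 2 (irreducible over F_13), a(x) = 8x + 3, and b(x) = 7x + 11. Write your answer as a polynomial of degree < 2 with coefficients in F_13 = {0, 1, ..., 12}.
a · b ≡ 7x + 12 (mod f(x))

Multiply in F_13[x]: a(x)·b(x) = (8x + 3)·(7x + 11) = 4x^2 + 5x + 7. This has degree ≥ 2, so divide by f(x) over F_13: 4x^2 + 5x + 7 = (4)·(x^2 + 6x + 2) + (7x + 12). Hence a·b ≡ 7x + 12 (mod f). (F_13[x]/(f) is a field with 13^2 = 169 elements since f is irreducible of degree 2.)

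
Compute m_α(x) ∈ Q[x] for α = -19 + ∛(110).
m_α(x) = x^3 + 57x^2 + 1083x + 6749

Set β = α + 19 = ∛(110), so β^3 = 110. Then (α + 19)^3 - 110 = 0, i.e. α is a root of g(x) = (x + 19)^3 - 110 = x^3 + 57x^2 + 1083x + 6749. Since g(x) = h(x + 19) where h(x) = x^3 - 110, and h is irreducible over Q (because 110 is not a perfect cube, so h has no rational root, and a monic cubic with no rational root is irreducible), g is also irreducible (irreducibility is preserved under the substitution x → x + 19). Hence m_α(x) = x^3 + 57x^2 + 1083x + 6749.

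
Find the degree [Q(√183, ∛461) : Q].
[Q(√183, ∛461) : Q] = 6

Let L = Q(√183, ∛461). Since Q(√183) ⊂ L and [Q(√183):Q] = 2, the tower law gives 2 | [L:Q]. Likewise Q(∛461) ⊂ L with [Q(∛461):Q] = 3 (because 461 is not a perfect cube), so 3 | [L:Q]. As gcd(2,3) = 1, [L:Q] is divisible by 6. Conversely L is generated over Q by √183 and ∛461, so [L:Q] ≤ 2·3 = 6. Therefore [Q(√183, ∛461) : Q] = 6.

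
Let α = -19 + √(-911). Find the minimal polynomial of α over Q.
m_α(x) = x^2 + 38x + 1272

From α + 19 = √(-911), squaring gives (α + 19)^2 = -911, i.e. α^2 + 38α + 361 = -911, so α^2 + 38α + 1272 = 0. The discriminant of x^2 + 38x + 1272 is (38)^2 - 4·(1272) = 1444 - 5088 = -3644, and 4·(-911) is not a perfect square in Q since -911 is squarefree and ≠ 1. Hence x^2 + 38x + 1272 is irreducible over Q and is the minimal polynomial of α.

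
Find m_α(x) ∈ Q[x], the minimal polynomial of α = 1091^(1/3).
m_α(x) = x^3 - 1091

α satisfies α^3 = 1091, so x^3 - 1091 annihilates α. By the rational root test, a rational root p/q (in lowest terms) of x^3 - 1091 would satisfy p^3 = 1091 q^3, forcing q = 1 and p^3 = 1091; but 1091 is not a perfect cube, contradiction. A monic cubic over Q with no rational root is irreducible (any nontrivial factorization would include a linear factor). Hence x^3 - 1091 is the minimal polynomial of α, and in particular [Q(α):Q] = 3.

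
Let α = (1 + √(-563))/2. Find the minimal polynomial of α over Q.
m_α(x) = x^2 - x + 141

From 2α - 1 = √(-563), squaring gives (2α - 1)^2 = -563, i.e. 4α^2 - 4α + 1 = -563, so α^2 - α + (1 + 563)/4 = 0. Since -563 ≡ 1 (mod 4), (1 + 563)/4 = 141 ∈ Z. The polynomial x^2 - x + 141 has discriminant 1 - 4·(141) = -563, which is not a perfect square in Q (d = -563 is squarefree and ≠ 1), so x^2 - x + 141 is irreducible over Q. It is the minimal polynomial of α.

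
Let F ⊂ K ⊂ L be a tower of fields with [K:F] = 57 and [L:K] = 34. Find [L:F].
[L:F] = 1938

The tower law says that for any tower of field extensions F ⊂ K ⊂ L with finite degrees, [L:F] = [L:K] · [K:F]. Here this gives [L:F] = 34 · 57 = 1938.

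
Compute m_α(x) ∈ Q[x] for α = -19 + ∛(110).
m_α(x) = x^3 + 57x^2 + 1083x + 6749

Set β = α + 19 = ∛(110), so β^3 = 110. Then (α + 19)^3 - 110 = 0, i.e. α is a root of g(x) = (x + 19)^3 - 110 = x^3 + 57x^2 + 1083x + 6749. Since g(x) = h(x + 19) where h(x) = x^3 - 110, and h is irreducible over Q (because 110 is not a perfect cube, so h has no rational root, and a monic cubic with no rational root is irreducible), g is also irreducible (irreducibility is preserved under the substitution x → x + 19). Hence m_α(x) = x^3 + 57x^2 + 1083x + 6749.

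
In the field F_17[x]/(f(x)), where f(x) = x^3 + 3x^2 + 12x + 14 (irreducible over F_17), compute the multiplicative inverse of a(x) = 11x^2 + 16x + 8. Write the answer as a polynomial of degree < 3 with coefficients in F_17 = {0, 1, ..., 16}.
a(x)^(-1) ≡ 6x^2 + 10x + 12 (mod f(x))

Since f is irreducible over F_17, F_17[x]/(f) is a field and a(x) ≠ 0 has an inverse. Apply the extended Euclidean algorithm to f(x) and a(x) in F_17[x]: f(x) = (14x)·a(x) + (2x + 14);  a(x) = (14x + 12)·(2x + 14) + (10). The last nonzero remainder is the constant 10 = gcd(f, a) in F_17. Back-substituting through the division chain expresses 10 = s(x)·a(x) + t(x)·f(x) with s(x) ≡ 9x^2 + 15x + 1 (mod f), so (9x^2 + 15x + 1)·a(x) ≡ 10 (mod f). Multiplying by 10^(-1) ≡ 12 in F_17 gives a(x)^(-1) ≡ 12·(9x^2 + 15x + 1) ≡ 6x^2 + 10x + 12 (mod f). Check: (11x^2 + 16x + 8)·(6x^2 + 10x + 12) = 15x^4 + 2x^3 + 11 ≡ 1 (mod x^3 + 3x^2 + 12x + 14).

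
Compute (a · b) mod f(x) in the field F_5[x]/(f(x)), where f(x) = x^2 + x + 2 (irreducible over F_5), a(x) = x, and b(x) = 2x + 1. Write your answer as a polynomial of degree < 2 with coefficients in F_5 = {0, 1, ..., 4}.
a · b ≡ 4x + 1 (mod f(x))

Multiply in F_5[x]: a(x)·b(x) = (x)·(2x + 1) = 2x^2 + x. This has degree ≥ 2, so divide by f(x) over F_5: 2x^2 + x = (2)·(x^2 + x + 2) + (4x + 1). Hence a·b ≡ 4x + 1 (mod f). (F_5[x]/(f) is a field with 5^2 = 25 elements since f is irreducible of degree 2.)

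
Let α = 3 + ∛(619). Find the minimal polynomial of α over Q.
m_α(x) = x^3 - 9x^2 + 27x - 646

Set β = α - 3 = ∛(619), so β^3 = 619. Then (α - 3)^3 - 619 = 0, i.e. α is a root of g(x) = (x - 3)^3 - 619 = x^3 - 9x^2 + 27x - 646. Since g(x) = h(x - 3) where h(x) = x^3 - 619, and h is irreducible over Q (because 619 is not a perfect cube, so h has no rational root, and a monic cubic with no rational root is irreducible), g is also irreducible (irreducibility is preserved under the substitution x → x - 3). Hence m_α(x) = x^3 - 9x^2 + 27x - 646.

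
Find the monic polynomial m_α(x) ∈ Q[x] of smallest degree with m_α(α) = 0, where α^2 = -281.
m_α(x) = x^2 + 281

α satisfies α^2 + 281 = 0, so x^2 + 281 annihilates α. Since d = -281 is squarefree and ≠ 1, it is not a perfect square in Q, so x^2 + 281 has no rational root and is therefore irreducible over Q (a degree-2 polynomial over a field is irreducible iff it has no root). Hence m_α(x) = x^2 + 281.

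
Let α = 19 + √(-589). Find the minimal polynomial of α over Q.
m_α(x) = x^2 - 38x + 950

From α - 19 = √(-589), squaring gives (α - 19)^2 = -589, i.e. α^2 - 38α + 361 = -589, so α^2 - 38α + 950 = 0. The discriminant of x^2 - 38x + 950 is (-38)^2 - 4·(950) = 1444 - 3800 = -2356, and 4·(-589) is not a perfect square in Q since -589 is squarefree and ≠ 1. Hence x^2 - 38x + 950 is irreducible over Q and is the minimal polynomial of α.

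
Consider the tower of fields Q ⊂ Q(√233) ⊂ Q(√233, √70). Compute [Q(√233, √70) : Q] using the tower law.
[Q(√233, √70) : Q] = 4

[Q(√233):Q] = 2 (min poly x^2 - 233, irreducible since 233 is squarefree > 1). For the top step, suppose √70 ∈ Q(√233), say √70 = c + d√233 with c, d ∈ Q. Squaring: 70 = c^2 + 233d^2 + 2cd√233. Since √233 ∉ Q this forces 2cd = 0. If d = 0 then √70 = c ∈ Q, contradicting 70 squarefree > 1. If c = 0 then 70 = 233d^2, so 233·70 = (233d)^2 is a perfect square in Q — but 233·70 = 16310 is not a perfect square (since 233 and 70 are distinct squarefree integers). Contradiction. Hence √70 ∉ Q(√233), so x^2 - 70 stays irreducible over Q(√233) and [Q(√233, √70) : Q(√233)] = 2. By the tower law, [Q(√233, √70) : Q] = 2 · 2 = 4.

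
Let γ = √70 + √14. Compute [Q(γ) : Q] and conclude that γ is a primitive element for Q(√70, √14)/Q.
[Q(γ) : Q] = 4 (equivalently, Q(γ) = Q(√70, √14))

Obviously Q(γ) ⊆ Q(√70, √14), and [Q(√70, √14):Q] = 4 (since 70, 14 are distinct squarefree integers > 1 with 980 not a perfect square). To show equality we compute the minimal polynomial of γ. From γ = √70 + √14: γ^2 = 70 + 2√(980) + 14 = 84 + 2√(980), so γ^2 - 84 = 2√(980); squaring, (γ^2 - 84)^2 = 4·980, i.e. γ^4 - 168γ^2 + 7056 - 3920 = 0, i.e. γ^4 - 168γ^2 + 3136 = 0. So γ is a root of x^4 - 168x^2 + 3136. This polynomial is irreducible over Q: it has no rational root (each ±√70 ± √14 is irrational), and any factorization into two quadratics over Q would force √(980) ∈ Q (pairing opposite roots) or √70, √14 ∈ Q (other pairings), all impossible. Hence [Q(γ):Q] = 4 = [Q(√70, √14):Q], so Q(γ) = Q(√70, √14).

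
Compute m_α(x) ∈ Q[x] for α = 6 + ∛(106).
m_α(x) = x^3 - 18x^2 + 108x - 322

Set β = α - 6 = ∛(106), so β^3 = 106. Then (α - 6)^3 - 106 = 0, i.e. α is a root of g(x) = (x - 6)^3 - 106 = x^3 - 18x^2 + 108x - 322. Since g(x) = h(x - 6) where h(x) = x^3 - 106, and h is irreducible over Q (because 106 is not a perfect cube, so h has no rational root, and a monic cubic with no rational root is irreducible), g is also irreducible (irreducibility is preserved under the substitution x → x - 6). Hence m_α(x) = x^3 - 18x^2 + 108x - 322.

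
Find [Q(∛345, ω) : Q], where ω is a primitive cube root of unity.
[Q(∛345, ω) : Q] = 6

[Q(∛345):Q] = 3 (min poly x^3 - 345, irreducible since 345 is not a perfect cube). [Q(ω):Q] = 2 (min poly x^2 + x + 1). Since Q(∛345) ⊂ R and ω ∉ R, we have ω ∉ Q(∛345), so x^2 + x + 1 remains irreducible over Q(∛345) and [Q(∛345, ω) : Q(∛345)] = 2. By the tower law, [Q(∛345, ω) : Q] = 3 · 2 = 6. (In fact Q(∛345, ω) is the splitting field of x^3 - 345 over Q.)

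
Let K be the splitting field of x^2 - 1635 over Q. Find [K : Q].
[K : Q] = 2

f(x) = x^2 - 1635 factors as (x - √1635)(x + √1635). The splitting field is K = Q(√1635). Since 1635 is squarefree and > 1, it is not a perfect square, so x^2 - 1635 is irreducible over Q and [Q(√1635) : Q] = 2. Hence [K : Q] = 2.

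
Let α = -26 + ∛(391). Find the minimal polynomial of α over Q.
m_α(x) = x^3 + 78x^2 + 2028x + 17185

Set β = α + 26 = ∛(391), so β^3 = 391. Then (α + 26)^3 - 391 = 0, i.e. α is a root of g(x) = (x + 26)^3 - 391 = x^3 + 78x^2 + 2028x + 17185. Since g(x) = h(x + 26) where h(x) = x^3 - 391, and h is irreducible over Q (because 391 is not a perfect cube, so h has no rational root, and a monic cubic with no rational root is irreducible), g is also irreducible (irreducibility is preserved under the substitution x → x + 26). Hence m_α(x) = x^3 + 78x^2 + 2028x + 17185.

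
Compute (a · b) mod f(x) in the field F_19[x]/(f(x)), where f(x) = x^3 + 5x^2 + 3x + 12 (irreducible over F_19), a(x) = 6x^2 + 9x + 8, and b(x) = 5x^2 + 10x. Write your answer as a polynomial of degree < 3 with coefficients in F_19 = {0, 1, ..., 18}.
a · b ≡ 18x^2 + 7x + 8 (mod f(x))

Multiply in F_19[x]: a(x)·b(x) = (6x^2 + 9x + 8)·(5x^2 + 10x) = 11x^4 + 10x^3 + 16x^2 + 4x. This has degree ≥ 3, so divide by f(x) over F_19: 11x^4 + 10x^3 + 16x^2 + 4x = (11x + 12)·(x^3 + 5x^2 + 3x + 12) + (18x^2 + 7x + 8). Hence a·b ≡ 18x^2 + 7x + 8 (mod f). (F_19[x]/(f) is a field with 19^3 = 6859 elements since f is irreducible of degree 3.)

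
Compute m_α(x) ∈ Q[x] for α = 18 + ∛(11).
m_α(x) = x^3 - 54x^2 + 972x - 5843

Set β = α - 18 = ∛(11), so β^3 = 11. Then (α - 18)^3 - 11 = 0, i.e. α is a root of g(x) = (x - 18)^3 - 11 = x^3 - 54x^2 + 972x - 5843. Since g(x) = h(x - 18) where h(x) = x^3 - 11, and h is irreducible over Q (because 11 is not a perfect cube, so h has no rational root, and a monic cubic with no rational root is irreducible), g is also irreducible (irreducibility is preserved under the substitution x → x - 18). Hence m_α(x) = x^3 - 54x^2 + 972x - 5843.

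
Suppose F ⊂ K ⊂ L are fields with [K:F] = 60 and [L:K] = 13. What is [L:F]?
[L:F] = 780

The tower law says that for any tower of field extensions F ⊂ K ⊂ L with finite degrees, [L:F] = [L:K] · [K:F]. Here this gives [L:F] = 13 · 60 = 780.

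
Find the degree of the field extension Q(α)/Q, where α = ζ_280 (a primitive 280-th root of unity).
[Q(α):Q] = 96

The minimal polynomial of ζ_280 over Q is the 280-th cyclotomic polynomial Φ_280(x), which is irreducible over Q and has degree φ(280) = 96. Hence [Q(α):Q] = φ(280) = 96.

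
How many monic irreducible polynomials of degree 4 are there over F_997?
There are 247013224518 monic irreducible polynomials of degree 4 over F_997

Each element of F_{997^4} that lies in no proper subfield is a root of exactly one monic irreducible of degree 4 over F_997, and each such polynomial has 4 distinct roots in F_{997^4}. By Möbius inversion the count is N_997(4) = (1/4) Σ_{d|4} μ(4/d) · 997^d = (1/4)(μ(4)·997^1 + μ(2)·997^2 + μ(1)·997^4) = 988052898072/4 = 247013224518.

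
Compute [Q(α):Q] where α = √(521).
[Q(α):Q] = 2

[Q(α):Q] equals the degree of the minimal polynomial of α. Here α^2 = 521 and x^2 - 521 is irreducible (d = 521 is squarefree, ≠ 1, hence not a square), so deg(m_α) = 2. Thus [Q(α):Q] = 2.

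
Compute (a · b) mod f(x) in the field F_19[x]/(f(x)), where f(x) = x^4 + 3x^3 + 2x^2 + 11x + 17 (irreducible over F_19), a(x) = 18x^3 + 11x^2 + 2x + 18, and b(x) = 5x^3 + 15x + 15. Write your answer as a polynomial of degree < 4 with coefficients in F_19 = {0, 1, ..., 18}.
a · b ≡ 10x^3 + 15x^2 + 16x + 12 (mod f(x))

Multiply in F_19[x]: a(x)·b(x) = (18x^3 + 11x^2 + 2x + 18)·(5x^3 + 15x + 15) = 14x^6 + 17x^5 + 14x^4 + 12x^3 + 5x^2 + 15x + 4. This has degree ≥ 4, so divide by f(x) over F_19: 14x^6 + 17x^5 + 14x^4 + 12x^3 + 5x^2 + 15x + 4 = (14x^2 + 13x + 4)·(x^4 + 3x^3 + 2x^2 + 11x + 17) + (10x^3 + 15x^2 + 16x + 12). Hence a·b ≡ 10x^3 + 15x^2 + 16x + 12 (mod f). (F_19[x]/(f) is a field with 19^4 = 130321 elements since f is irreducible of degree 4.)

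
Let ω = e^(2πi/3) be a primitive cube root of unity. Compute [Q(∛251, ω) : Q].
[Q(∛251, ω) : Q] = 6

[Q(∛251):Q] = 3 (min poly x^3 - 251, irreducible since 251 is not a perfect cube). [Q(ω):Q] = 2 (min poly x^2 + x + 1). Since Q(∛251) ⊂ R and ω ∉ R, we have ω ∉ Q(∛251), so x^2 + x + 1 remains irreducible over Q(∛251) and [Q(∛251, ω) : Q(∛251)] = 2. By the tower law, [Q(∛251, ω) : Q] = 3 · 2 = 6. (In fact Q(∛251, ω) is the splitting field of x^3 - 251 over Q.)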